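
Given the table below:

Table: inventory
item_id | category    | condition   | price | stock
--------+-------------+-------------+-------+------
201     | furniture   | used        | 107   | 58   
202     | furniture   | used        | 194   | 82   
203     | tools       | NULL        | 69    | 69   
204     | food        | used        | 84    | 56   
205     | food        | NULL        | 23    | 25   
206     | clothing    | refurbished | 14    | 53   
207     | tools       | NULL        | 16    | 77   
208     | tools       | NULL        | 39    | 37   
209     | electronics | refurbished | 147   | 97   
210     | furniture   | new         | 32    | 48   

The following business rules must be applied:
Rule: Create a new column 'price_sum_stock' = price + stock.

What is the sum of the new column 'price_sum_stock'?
1327

Step 1: For each record, compute price + stock
Example calculations:
  107 + 58 = 165
  194 + 82 = 276
  69 + 69 = 138
  ...
Step 2: Sum all derived values
Step 3: Total = 1327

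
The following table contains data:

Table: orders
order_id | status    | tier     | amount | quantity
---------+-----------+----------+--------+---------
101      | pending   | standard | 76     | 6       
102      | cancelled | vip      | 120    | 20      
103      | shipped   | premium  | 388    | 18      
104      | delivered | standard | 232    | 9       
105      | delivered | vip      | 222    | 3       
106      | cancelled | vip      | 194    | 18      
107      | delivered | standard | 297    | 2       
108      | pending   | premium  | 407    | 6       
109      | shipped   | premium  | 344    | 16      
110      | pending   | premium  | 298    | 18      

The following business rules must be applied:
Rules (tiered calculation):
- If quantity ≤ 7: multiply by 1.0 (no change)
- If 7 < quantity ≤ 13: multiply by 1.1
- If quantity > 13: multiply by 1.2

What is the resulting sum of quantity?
134.9

Step 1: Tier 1 (quantity ≤ 7): 4 records, sum = 17 × 1.0 = 17.0
Step 2: Tier 2 (7 < quantity ≤ 13): 1 records, sum = 9 × 1.1 = 9.9
Step 3: Tier 3 (quantity > 13): 5 records, sum = 90 × 1.2 = 108.0
Step 4: Final sum = 17.0 + 9.9 + 108.0 = 134.9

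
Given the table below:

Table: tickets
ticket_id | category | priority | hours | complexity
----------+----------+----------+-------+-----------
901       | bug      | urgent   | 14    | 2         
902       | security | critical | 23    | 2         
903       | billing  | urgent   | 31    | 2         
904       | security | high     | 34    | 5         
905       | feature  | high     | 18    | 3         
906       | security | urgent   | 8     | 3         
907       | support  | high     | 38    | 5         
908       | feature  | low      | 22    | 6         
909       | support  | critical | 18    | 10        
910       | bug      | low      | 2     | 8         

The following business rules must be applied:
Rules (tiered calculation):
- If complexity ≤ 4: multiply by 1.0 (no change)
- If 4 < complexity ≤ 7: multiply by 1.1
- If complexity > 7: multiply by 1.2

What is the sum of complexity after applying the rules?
51.2

Step 1: Tier 1 (complexity ≤ 4): 5 records, sum = 12 × 1.0 = 12.0
Step 2: Tier 2 (4 < complexity ≤ 7): 3 records, sum = 16 × 1.1 = 17.6
Step 3: Tier 3 (complexity > 7): 2 records, sum = 18 × 1.2 = 21.6
Step 4: Final sum = 12.0 + 17.6 + 21.6 = 51.2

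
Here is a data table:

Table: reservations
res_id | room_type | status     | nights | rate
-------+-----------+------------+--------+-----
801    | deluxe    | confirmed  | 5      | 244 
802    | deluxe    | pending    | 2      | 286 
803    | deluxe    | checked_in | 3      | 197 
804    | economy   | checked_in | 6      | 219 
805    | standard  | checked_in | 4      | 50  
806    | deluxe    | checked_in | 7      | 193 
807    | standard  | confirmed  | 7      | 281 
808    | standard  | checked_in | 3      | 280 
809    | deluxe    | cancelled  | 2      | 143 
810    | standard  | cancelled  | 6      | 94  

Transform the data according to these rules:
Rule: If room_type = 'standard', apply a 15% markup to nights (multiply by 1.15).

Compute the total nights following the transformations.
48.0

Step 1: Records with room_type = 'standard' have total nights = 20
Step 2: Apply multiplier: 20 × 1.15 = 23.0
Step 3: Other records total: 25
Step 4: Final sum = 23.0 + 25 = 48.0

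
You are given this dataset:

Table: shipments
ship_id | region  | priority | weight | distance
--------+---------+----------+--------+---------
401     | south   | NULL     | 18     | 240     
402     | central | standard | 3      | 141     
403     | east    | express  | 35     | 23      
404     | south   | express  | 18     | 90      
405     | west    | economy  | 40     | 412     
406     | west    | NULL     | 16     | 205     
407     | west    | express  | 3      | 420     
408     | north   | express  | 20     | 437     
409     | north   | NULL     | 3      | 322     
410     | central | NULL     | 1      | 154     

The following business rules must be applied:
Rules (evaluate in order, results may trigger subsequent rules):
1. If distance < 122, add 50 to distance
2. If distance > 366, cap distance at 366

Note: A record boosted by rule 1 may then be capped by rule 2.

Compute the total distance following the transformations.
2373

Step 1: Apply rule 1 to records with distance < 122
  - 2 records get bonus of 50
  - Of these, 0 records then exceed 366 and get capped
Step 2: Apply rule 2 to records with distance > 366
  - 3 records (original) are capped
Step 3: Calculate final sum = 2373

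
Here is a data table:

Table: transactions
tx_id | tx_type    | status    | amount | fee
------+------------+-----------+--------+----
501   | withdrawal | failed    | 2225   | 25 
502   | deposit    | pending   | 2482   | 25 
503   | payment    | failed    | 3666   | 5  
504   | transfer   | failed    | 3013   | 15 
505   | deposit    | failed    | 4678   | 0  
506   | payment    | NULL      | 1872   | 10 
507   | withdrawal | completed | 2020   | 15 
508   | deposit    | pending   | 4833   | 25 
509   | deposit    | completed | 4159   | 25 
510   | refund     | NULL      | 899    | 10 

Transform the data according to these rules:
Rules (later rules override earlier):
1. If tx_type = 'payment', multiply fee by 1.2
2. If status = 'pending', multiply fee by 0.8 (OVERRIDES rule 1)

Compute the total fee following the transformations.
148.0

Step 1: Rule 2 takes priority for records with status = 'pending'
  - 2 records: 50 × 0.8 = 40.0
Step 2: Rule 1 applies to remaining records with tx_type = 'payment'
  - 2 records: 15 × 1.2 = 18.0
Step 3: Other records unchanged: 90
Step 4: Final sum = 40.0 + 18.0 + 90 = 148.0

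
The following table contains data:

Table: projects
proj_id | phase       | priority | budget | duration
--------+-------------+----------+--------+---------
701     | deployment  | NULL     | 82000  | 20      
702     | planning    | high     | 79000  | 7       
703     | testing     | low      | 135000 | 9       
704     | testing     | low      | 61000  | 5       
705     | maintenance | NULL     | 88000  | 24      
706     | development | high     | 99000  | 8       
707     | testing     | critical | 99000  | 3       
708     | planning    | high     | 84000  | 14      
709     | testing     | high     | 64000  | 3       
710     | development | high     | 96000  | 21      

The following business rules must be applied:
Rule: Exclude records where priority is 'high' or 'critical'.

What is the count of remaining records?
4

Step 1: Count records to exclude
  - 5 (high) + 1 (critical) = 6 records
Step 2: Total records: 10
Step 3: Remaining = 10 - 6 = 4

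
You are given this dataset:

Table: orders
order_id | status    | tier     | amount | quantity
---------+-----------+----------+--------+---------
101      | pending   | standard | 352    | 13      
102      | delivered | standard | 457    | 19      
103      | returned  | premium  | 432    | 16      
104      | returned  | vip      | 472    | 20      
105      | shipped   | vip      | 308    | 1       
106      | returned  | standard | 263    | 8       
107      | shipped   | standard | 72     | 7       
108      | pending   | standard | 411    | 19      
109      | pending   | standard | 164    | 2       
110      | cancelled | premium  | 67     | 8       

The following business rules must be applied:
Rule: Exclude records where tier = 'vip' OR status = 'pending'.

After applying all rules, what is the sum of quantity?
58

Step 1: Find records where tier = 'vip' OR status = 'pending'
Step 2: 5 records match, summing to 55
Step 3: Original sum: 113
Step 4: Remaining sum = 113 - 55 = 58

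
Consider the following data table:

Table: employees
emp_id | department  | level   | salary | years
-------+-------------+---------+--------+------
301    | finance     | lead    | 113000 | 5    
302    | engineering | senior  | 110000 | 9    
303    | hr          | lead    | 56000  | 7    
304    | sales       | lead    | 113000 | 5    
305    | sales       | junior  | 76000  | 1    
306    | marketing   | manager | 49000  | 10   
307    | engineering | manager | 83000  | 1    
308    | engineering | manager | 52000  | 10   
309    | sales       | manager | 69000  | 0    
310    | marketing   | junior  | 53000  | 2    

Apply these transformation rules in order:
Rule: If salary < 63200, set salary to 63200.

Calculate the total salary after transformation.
816800

Step 1: 4 records have salary < 63200
Step 2: These records originally summed to 210000
Step 3: After setting to minimum: 4 × 63200 = 252800
Step 4: Unaffected records sum: 564000
Step 5: Final sum = 252800 + 564000 = 816800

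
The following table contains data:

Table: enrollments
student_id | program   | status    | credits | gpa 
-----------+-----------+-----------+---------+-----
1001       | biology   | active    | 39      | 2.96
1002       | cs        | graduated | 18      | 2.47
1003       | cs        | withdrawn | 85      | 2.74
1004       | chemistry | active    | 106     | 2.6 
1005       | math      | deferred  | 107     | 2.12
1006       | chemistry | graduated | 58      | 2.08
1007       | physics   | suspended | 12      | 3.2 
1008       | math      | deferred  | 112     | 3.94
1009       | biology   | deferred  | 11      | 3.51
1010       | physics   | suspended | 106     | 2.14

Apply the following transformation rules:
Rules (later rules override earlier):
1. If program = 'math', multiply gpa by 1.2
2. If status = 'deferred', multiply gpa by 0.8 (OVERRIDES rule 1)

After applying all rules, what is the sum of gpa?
25.85

Step 1: Rule 2 takes priority for records with status = 'deferred'
  - 3 records: 9.57 × 0.8 = 7.66
Step 2: Rule 1 applies to remaining records with program = 'math'
  - 0 records: 0 × 1.2 = 0.0
Step 3: Other records unchanged: 18.19
Step 4: Final sum = 7.66 + 0.0 + 18.19 = 25.85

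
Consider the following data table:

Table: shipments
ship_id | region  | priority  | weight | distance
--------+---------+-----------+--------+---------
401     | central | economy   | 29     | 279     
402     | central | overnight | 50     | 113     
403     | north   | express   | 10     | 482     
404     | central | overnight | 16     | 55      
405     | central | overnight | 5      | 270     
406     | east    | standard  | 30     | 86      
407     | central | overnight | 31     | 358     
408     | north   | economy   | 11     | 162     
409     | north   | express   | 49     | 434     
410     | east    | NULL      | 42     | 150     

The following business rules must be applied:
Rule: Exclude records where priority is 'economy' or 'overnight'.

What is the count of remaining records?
4

Step 1: Count records to exclude
  - 2 (economy) + 4 (overnight) = 6 records
Step 2: Total records: 10
Step 3: Remaining = 10 - 6 = 4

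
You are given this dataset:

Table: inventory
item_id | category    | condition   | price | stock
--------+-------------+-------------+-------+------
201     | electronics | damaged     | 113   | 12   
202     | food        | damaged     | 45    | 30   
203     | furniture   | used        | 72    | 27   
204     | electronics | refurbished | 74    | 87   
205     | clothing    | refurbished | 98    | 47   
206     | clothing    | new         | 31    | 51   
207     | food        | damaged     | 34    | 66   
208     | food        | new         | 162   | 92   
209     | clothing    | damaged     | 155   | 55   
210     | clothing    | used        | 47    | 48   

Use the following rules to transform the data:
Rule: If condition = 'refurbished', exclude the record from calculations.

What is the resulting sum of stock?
381

Step 1: Identify records where condition = 'refurbished'
Step 2: The excluded records sum to 134
Step 3: Original total stock = 515
Step 4: Remaining total = 515 - 134 = 381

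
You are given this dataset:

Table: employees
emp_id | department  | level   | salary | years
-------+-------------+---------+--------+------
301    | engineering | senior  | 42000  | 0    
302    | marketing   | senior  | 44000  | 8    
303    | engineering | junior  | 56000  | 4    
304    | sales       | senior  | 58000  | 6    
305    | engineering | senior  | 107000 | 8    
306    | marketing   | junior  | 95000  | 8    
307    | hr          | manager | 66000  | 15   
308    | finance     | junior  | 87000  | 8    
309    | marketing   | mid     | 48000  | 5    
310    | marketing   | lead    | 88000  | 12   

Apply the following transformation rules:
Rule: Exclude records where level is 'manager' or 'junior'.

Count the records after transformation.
6

Step 1: Count records to exclude
  - 1 (manager) + 3 (junior) = 4 records
Step 2: Total records: 10
Step 3: Remaining = 10 - 4 = 6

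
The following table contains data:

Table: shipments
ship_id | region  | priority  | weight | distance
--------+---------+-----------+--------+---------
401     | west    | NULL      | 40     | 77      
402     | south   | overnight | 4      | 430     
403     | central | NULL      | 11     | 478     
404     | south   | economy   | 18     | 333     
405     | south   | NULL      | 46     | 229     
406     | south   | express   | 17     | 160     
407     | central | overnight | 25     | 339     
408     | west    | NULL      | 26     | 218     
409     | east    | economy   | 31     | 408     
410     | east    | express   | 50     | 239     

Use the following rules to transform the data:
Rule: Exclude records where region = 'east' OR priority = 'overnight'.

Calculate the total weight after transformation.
158

Step 1: Find records where region = 'east' OR priority = 'overnight'
Step 2: 4 records match, summing to 110
Step 3: Original sum: 268
Step 4: Remaining sum = 268 - 110 = 158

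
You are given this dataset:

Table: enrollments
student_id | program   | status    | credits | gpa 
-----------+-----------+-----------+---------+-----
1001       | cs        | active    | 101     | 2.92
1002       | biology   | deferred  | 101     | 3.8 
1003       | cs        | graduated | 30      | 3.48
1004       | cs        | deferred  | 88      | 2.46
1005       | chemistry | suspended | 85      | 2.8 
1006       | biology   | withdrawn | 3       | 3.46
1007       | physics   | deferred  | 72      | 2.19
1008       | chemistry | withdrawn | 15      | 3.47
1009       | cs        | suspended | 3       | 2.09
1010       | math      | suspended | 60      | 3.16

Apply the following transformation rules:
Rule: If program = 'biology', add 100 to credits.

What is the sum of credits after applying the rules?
758

Step 1: Count records where program = 'biology': 2
Step 2: Total bonus added: 2 × 100 = 200
Step 3: Original sum of credits: 558
Step 4: Final sum = 558 + 200 = 758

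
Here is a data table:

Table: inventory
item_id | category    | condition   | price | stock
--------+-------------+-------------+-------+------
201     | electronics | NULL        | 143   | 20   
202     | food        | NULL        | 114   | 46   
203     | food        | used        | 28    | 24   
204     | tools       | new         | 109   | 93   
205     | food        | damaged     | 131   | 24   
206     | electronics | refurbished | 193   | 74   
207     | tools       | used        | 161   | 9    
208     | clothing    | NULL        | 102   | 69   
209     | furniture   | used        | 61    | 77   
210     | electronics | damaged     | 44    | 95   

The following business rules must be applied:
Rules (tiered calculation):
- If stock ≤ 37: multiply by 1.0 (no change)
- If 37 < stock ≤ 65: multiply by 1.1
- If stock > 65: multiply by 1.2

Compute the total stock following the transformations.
617.2

Step 1: Tier 1 (stock ≤ 37): 4 records, sum = 77 × 1.0 = 77.0
Step 2: Tier 2 (37 < stock ≤ 65): 1 records, sum = 46 × 1.1 = 50.6
Step 3: Tier 3 (stock > 65): 5 records, sum = 408 × 1.2 = 489.6
Step 4: Final sum = 77.0 + 50.6 + 489.6 = 617.2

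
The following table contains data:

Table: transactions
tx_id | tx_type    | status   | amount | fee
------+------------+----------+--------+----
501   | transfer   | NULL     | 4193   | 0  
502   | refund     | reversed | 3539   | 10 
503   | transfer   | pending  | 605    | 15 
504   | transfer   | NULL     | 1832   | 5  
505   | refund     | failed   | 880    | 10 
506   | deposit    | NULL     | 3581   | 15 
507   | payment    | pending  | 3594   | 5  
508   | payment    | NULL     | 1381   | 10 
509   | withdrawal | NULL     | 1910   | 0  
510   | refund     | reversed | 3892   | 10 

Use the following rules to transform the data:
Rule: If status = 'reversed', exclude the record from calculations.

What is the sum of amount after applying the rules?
17976

Step 1: Identify records where status = 'reversed'
Step 2: The excluded records sum to 7431
Step 3: Original total amount = 25407
Step 4: Remaining total = 25407 - 7431 = 17976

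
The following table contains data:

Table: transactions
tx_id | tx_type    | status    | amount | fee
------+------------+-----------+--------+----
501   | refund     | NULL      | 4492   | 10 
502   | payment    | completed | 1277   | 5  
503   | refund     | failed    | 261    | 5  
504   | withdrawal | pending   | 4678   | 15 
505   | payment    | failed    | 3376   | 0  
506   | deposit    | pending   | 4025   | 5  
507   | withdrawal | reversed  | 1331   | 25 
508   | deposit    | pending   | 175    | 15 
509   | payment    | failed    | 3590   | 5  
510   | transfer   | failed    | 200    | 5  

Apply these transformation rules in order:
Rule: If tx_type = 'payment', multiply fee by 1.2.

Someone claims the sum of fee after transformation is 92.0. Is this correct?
Yes, the result is correct.

Step 1: Calculate the correct sum after transformation
Step 2: Apply multiplier 1.2 to records where tx_type = 'payment'
Step 3: Correct result = 92.0
Step 4: Claimed result = 92.0
Step 5: 92.0 = 92.0 ✓
Conclusion: The claimed result is correct.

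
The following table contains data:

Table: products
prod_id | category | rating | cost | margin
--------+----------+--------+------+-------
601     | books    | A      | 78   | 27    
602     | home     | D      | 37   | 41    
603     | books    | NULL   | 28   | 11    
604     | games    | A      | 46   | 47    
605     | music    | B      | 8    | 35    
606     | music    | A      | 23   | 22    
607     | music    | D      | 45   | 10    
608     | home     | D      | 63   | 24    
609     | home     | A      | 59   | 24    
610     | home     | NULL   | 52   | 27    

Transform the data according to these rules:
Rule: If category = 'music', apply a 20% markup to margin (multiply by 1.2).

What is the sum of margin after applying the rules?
281.4

Step 1: Records with category = 'music' have total margin = 67
Step 2: Apply multiplier: 67 × 1.2 = 80.4
Step 3: Other records total: 201
Step 4: Final sum = 80.4 + 201 = 281.4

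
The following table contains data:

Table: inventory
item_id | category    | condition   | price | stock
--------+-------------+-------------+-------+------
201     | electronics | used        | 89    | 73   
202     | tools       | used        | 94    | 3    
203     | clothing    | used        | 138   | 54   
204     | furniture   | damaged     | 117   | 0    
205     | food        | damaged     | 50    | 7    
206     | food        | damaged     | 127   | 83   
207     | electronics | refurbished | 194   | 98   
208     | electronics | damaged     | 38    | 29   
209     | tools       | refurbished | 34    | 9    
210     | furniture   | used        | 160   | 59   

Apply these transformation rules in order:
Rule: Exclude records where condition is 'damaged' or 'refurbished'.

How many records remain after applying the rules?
4

Step 1: Count records to exclude
  - 4 (damaged) + 2 (refurbished) = 6 records
Step 2: Total records: 10
Step 3: Remaining = 10 - 6 = 4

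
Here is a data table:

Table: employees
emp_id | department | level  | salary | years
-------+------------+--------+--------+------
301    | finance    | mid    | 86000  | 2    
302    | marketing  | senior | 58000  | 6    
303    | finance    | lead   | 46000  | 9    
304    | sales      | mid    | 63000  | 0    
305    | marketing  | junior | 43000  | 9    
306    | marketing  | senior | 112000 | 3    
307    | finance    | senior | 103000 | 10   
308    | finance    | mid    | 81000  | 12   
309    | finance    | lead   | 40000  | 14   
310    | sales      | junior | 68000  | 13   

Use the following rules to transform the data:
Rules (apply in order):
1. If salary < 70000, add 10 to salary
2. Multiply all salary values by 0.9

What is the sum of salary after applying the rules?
630054.0

Step 1: Apply Rule 1 - Add 10 to records with salary < 70000
  - 6 records affected: 318000 + (6 × 10) = 318060
  - Unaffected records: 382000
  - Sum after Rule 1: 700060
Step 2: Apply Rule 2 - Multiply all by 0.9
  - 700060 × 0.9 = 630054.0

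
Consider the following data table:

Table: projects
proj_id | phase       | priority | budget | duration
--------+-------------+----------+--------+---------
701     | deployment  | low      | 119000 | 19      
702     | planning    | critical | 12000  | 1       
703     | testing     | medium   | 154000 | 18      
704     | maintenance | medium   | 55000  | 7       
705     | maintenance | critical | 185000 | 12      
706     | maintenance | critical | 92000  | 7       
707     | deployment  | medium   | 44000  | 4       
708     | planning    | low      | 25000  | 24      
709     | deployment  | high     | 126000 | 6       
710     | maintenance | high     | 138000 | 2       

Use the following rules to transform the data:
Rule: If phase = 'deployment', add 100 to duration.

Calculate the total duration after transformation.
400

Step 1: Count records where phase = 'deployment': 3
Step 2: Total bonus added: 3 × 100 = 300
Step 3: Original sum of duration: 100
Step 4: Final sum = 100 + 300 = 400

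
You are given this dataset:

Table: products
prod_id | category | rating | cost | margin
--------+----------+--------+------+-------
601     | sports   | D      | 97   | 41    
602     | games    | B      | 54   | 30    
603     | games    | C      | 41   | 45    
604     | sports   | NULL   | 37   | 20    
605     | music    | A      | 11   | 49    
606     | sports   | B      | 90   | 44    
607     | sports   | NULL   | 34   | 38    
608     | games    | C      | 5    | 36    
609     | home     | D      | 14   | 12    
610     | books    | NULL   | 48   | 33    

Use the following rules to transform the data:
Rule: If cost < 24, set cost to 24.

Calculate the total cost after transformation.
473

Step 1: 3 records have cost < 24
Step 2: These records originally summed to 30
Step 3: After setting to minimum: 3 × 24 = 72
Step 4: Unaffected records sum: 401
Step 5: Final sum = 72 + 401 = 473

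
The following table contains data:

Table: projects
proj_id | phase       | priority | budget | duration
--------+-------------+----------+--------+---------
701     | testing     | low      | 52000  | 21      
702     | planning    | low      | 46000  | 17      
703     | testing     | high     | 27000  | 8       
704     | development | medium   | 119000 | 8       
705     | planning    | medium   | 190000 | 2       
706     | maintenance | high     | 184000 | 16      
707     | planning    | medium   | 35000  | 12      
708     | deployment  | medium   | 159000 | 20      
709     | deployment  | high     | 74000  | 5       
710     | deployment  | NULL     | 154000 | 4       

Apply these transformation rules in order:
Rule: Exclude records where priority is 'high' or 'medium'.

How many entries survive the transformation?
3

Step 1: Count records to exclude
  - 3 (high) + 4 (medium) = 7 records
Step 2: Total records: 10
Step 3: Remaining = 10 - 7 = 3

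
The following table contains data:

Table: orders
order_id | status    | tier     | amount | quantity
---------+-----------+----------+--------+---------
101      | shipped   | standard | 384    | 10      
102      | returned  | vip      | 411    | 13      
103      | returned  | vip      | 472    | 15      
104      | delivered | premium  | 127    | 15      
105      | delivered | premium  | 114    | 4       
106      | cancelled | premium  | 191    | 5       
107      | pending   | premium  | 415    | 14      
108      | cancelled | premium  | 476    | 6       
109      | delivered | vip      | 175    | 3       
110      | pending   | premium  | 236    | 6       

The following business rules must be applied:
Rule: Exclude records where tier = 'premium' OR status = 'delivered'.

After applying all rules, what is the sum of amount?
1267

Step 1: Find records where tier = 'premium' OR status = 'delivered'
Step 2: 7 records match, summing to 1734
Step 3: Original sum: 3001
Step 4: Remaining sum = 3001 - 1734 = 1267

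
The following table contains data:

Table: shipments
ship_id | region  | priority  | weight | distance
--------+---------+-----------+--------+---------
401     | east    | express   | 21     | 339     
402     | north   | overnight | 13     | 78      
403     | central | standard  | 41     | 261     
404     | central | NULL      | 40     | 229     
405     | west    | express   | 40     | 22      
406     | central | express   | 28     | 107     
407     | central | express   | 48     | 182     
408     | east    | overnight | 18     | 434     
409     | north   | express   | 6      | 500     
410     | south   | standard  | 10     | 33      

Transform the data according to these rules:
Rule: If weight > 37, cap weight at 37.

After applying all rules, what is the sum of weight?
244

Step 1: 4 records have weight > 37
Step 2: These records originally summed to 169
Step 3: After capping: 4 × 37 = 148
Step 4: Unaffected records sum: 96
Step 5: Final sum = 148 + 96 = 244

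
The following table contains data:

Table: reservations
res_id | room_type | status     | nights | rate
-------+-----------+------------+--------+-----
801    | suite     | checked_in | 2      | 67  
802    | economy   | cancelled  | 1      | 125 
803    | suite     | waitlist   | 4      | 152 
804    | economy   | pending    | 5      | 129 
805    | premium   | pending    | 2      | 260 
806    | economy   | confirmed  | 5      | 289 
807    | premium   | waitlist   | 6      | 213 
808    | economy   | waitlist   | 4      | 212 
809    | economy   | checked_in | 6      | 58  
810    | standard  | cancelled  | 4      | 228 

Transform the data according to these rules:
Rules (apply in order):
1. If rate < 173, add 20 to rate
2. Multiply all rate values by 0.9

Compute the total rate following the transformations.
1649.7

Step 1: Apply Rule 1 - Add 20 to records with rate < 173
  - 5 records affected: 531 + (5 × 20) = 631
  - Unaffected records: 1202
  - Sum after Rule 1: 1833
Step 2: Apply Rule 2 - Multiply all by 0.9
  - 1833 × 0.9 = 1649.7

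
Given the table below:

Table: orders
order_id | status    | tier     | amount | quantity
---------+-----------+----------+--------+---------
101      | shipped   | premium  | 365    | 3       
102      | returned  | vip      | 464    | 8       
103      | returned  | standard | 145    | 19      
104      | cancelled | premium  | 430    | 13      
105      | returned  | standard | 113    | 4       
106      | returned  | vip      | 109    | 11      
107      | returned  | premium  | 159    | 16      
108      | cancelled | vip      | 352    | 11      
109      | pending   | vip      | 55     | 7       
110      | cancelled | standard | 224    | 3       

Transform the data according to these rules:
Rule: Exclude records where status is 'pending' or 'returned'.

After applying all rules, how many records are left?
4

Step 1: Count records to exclude
  - 1 (pending) + 5 (returned) = 6 records
Step 2: Total records: 10
Step 3: Remaining = 10 - 6 = 4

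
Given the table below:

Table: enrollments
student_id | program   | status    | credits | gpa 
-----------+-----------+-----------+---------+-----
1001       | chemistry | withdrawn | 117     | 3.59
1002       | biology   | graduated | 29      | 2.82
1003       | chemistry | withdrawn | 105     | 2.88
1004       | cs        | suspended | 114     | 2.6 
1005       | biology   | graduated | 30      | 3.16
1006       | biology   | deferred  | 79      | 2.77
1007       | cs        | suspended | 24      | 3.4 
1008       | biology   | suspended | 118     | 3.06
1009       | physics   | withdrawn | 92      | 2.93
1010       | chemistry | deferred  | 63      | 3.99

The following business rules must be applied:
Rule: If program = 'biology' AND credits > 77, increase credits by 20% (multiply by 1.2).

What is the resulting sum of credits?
810.4

Step 1: Find records where program = 'biology' AND credits > 77
Step 2: 2 records match, summing to 197
Step 3: After multiplier: 197 × 1.2 = 236.4
Step 4: Unaffected records sum: 574
Step 5: Final sum = 236.4 + 574 = 810.4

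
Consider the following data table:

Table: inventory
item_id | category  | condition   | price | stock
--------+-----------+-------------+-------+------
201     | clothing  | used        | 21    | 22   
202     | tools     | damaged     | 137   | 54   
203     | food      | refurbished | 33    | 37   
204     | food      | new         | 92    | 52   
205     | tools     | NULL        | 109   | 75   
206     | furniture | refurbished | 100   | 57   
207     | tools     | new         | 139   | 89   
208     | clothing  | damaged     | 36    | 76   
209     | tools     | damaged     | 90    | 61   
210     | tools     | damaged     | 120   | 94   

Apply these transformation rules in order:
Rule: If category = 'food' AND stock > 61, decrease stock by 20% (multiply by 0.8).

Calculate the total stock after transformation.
617

Step 1: Find records where category = 'food' AND stock > 61
Step 2: 0 records match, summing to 0
Step 3: After multiplier: 0 × 0.8 = 0.0
Step 4: Unaffected records sum: 617
Step 5: Final sum = 0.0 + 617 = 617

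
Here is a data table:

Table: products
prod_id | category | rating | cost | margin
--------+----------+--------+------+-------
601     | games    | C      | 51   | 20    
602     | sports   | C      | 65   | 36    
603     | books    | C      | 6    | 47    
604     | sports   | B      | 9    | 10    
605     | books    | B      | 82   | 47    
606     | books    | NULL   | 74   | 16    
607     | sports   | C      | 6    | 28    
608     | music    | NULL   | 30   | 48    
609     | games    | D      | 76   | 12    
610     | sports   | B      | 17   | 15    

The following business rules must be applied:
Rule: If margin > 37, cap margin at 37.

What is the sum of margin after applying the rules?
248

Step 1: 3 records have margin > 37
Step 2: These records originally summed to 142
Step 3: After capping: 3 × 37 = 111
Step 4: Unaffected records sum: 137
Step 5: Final sum = 111 + 137 = 248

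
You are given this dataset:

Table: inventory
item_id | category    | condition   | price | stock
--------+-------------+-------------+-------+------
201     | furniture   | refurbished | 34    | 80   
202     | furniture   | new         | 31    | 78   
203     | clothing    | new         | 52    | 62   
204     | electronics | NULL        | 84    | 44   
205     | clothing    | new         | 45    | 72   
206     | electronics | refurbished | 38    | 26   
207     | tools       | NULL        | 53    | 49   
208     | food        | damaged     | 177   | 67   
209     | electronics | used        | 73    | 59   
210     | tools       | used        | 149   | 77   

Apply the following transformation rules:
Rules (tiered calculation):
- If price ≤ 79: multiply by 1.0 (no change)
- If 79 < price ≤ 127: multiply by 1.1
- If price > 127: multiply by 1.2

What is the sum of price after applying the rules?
809.6

Step 1: Tier 1 (price ≤ 79): 7 records, sum = 326 × 1.0 = 326.0
Step 2: Tier 2 (79 < price ≤ 127): 1 records, sum = 84 × 1.1 = 92.4
Step 3: Tier 3 (price > 127): 2 records, sum = 326 × 1.2 = 391.2
Step 4: Final sum = 326.0 + 92.4 + 391.2 = 809.6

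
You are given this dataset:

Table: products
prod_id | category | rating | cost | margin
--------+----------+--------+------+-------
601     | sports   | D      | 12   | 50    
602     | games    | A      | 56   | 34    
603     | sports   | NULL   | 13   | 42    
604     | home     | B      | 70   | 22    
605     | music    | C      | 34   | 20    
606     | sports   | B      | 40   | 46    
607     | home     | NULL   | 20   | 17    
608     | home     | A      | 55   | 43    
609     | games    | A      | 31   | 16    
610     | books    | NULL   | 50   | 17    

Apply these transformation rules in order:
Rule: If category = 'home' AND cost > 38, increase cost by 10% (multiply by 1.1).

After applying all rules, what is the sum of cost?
393.5

Step 1: Find records where category = 'home' AND cost > 38
Step 2: 2 records match, summing to 125
Step 3: After multiplier: 125 × 1.1 = 137.5
Step 4: Unaffected records sum: 256
Step 5: Final sum = 137.5 + 256 = 393.5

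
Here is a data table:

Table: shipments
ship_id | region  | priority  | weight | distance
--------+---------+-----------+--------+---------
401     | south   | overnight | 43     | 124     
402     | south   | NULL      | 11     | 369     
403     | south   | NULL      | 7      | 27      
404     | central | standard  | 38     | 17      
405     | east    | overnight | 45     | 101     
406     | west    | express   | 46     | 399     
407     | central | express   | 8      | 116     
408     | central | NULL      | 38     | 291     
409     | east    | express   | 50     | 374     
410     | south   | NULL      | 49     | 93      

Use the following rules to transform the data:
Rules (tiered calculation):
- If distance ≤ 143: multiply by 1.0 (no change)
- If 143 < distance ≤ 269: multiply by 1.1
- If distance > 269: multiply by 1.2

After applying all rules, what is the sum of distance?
2197.6

Step 1: Tier 1 (distance ≤ 143): 6 records, sum = 478 × 1.0 = 478.0
Step 2: Tier 2 (143 < distance ≤ 269): 0 records, sum = 0 × 1.1 = 0.0
Step 3: Tier 3 (distance > 269): 4 records, sum = 1433 × 1.2 = 1719.6
Step 4: Final sum = 478.0 + 0.0 + 1719.6 = 2197.6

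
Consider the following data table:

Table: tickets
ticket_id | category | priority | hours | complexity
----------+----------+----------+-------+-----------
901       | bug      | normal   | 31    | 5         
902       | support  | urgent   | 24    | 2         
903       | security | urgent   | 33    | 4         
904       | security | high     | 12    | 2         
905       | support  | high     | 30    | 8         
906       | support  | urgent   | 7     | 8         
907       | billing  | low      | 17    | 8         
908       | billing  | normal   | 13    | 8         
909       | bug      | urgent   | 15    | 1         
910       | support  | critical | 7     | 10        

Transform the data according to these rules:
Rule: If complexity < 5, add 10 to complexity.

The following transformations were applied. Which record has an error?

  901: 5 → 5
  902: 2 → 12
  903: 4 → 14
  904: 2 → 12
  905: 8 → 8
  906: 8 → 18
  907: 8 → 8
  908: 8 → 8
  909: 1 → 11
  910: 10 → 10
Record 906 has an error. The correct transformed value should be 8, not 18.

Step 1: Check each record against the rule
Step 2: Record 906 has complexity = 8
Step 3: Since 8 >= 5, the bonus should not have been applied
Step 4: Correct value = 8, but claimed value = 18
Conclusion: Record 906 has the error.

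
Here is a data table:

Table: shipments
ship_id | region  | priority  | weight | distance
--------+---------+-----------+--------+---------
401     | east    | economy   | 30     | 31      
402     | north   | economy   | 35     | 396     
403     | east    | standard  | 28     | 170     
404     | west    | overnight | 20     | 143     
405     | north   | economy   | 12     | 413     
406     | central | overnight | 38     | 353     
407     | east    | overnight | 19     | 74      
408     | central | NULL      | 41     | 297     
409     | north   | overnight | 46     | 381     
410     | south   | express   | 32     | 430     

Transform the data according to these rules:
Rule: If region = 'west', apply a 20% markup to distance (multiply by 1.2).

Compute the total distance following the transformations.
2716.6

Step 1: Records with region = 'west' have total distance = 143
Step 2: Apply multiplier: 143 × 1.2 = 171.6
Step 3: Other records total: 2545
Step 4: Final sum = 171.6 + 2545 = 2716.6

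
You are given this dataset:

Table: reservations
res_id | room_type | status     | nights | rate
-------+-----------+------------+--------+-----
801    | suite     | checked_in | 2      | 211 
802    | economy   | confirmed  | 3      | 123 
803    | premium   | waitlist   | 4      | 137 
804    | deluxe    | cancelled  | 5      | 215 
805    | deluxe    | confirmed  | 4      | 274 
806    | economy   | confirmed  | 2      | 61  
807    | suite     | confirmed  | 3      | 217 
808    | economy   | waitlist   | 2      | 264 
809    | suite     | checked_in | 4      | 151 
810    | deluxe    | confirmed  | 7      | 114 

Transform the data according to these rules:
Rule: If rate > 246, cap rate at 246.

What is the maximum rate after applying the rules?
246

Step 1: Original maximum rate = 274
Step 2: Apply cap at 246
Step 3: 2 records had rate > 246 and were capped
Step 4: Maximum after transformation = 246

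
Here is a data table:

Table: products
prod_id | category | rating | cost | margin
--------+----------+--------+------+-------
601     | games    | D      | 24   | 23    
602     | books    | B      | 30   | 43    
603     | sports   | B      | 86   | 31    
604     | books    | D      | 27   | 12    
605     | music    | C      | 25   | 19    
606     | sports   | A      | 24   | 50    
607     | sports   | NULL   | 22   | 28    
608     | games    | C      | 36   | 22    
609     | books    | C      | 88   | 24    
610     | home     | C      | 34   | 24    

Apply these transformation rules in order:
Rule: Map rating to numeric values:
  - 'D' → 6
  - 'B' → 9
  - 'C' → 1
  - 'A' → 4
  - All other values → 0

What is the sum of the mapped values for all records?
38

Step 1: Apply mapping to each record
Step 2: Count by status:
  'D': 2 records × 6 = 12
  'B': 2 records × 9 = 18
  'C': 4 records × 1 = 4
  'A': 1 records × 4 = 4
Step 3: Sum all mapped values = 38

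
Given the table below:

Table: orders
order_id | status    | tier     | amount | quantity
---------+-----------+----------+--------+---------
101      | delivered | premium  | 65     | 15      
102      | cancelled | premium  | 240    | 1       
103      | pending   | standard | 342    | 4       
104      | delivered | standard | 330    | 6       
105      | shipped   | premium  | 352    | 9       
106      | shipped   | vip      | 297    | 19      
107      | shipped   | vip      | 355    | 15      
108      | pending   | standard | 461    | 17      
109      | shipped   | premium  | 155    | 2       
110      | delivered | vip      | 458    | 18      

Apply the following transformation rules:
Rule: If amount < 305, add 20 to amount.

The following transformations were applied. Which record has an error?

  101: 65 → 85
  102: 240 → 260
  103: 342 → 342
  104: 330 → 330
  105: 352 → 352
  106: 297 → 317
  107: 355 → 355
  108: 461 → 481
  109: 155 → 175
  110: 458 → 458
Record 108 has an error. The correct transformed value should be 461, not 481.

Step 1: Check each record against the rule
Step 2: Record 108 has amount = 461
Step 3: Since 461 >= 305, the bonus should not have been applied
Step 4: Correct value = 461, but claimed value = 481
Conclusion: Record 108 has the error.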